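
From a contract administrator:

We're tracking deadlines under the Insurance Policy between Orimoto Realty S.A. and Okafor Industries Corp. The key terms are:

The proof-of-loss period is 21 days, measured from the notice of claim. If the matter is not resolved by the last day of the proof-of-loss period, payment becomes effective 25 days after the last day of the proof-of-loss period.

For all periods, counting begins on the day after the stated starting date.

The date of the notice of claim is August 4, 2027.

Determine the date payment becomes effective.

Adding 21 calendar days to August 4, 2027 gives August 25, 2027, which is the last day of the proof-of-loss period.
The date payment becomes effective: 25 calendar days after August 25, 2027 is September 19, 2027.

September 19, 2027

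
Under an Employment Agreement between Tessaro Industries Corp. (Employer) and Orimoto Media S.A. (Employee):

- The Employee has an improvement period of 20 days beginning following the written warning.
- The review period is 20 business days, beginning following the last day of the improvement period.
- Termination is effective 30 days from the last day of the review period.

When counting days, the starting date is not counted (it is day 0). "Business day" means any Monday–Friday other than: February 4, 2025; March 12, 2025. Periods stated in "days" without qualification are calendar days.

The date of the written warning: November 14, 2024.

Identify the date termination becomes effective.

The last day of the improvement period: November 14, 2024 + 20 days = December 4, 2024.
From Wednesday, December 4, 2024, 20 business days (Dec 5, Dec 6, Dec 9, Dec 10, …, Dec 30, Dec 31, Jan 1, skipping weekends) brings us to Wednesday, January 1, 2025, which is the last day of the review period.
The date termination becomes effective: January 1, 2025 + 30 days = January 31, 2025.

January 31, 2025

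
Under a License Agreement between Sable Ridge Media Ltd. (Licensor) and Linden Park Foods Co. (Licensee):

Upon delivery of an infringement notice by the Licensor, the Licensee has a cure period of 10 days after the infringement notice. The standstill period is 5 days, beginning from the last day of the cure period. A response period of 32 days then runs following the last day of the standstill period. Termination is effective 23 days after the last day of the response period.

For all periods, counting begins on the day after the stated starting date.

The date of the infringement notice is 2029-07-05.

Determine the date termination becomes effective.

2029-09-13

The last day of the cure period: 2029-07-05 + 10 days = 2029-07-15.
The last day of the standstill period: 2029-07-15 + 5 days = 2029-07-20.
The last day of the response period: 2029-07-20 + 32 days = 2029-08-21.
Adding 23 calendar days to 2029-08-21 gives 2029-09-13, which is the date termination becomes effective.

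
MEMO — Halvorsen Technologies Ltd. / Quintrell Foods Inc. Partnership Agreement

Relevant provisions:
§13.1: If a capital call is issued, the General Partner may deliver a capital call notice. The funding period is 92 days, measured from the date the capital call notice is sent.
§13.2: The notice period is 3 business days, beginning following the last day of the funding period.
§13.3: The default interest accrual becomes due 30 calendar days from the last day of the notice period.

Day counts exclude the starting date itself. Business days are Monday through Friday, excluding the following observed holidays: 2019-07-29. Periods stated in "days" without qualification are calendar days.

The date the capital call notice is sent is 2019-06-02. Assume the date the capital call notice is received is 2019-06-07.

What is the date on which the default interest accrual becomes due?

The last day of the funding period: 2019-06-02 + 92 days = 2019-09-02.
The last day of the notice period: counting 3 business days from Monday, 2019-09-02 (Sep 3, Sep 4, Sep 5, skipping weekends) reaches Thursday, 2019-09-05.
The date on which the default interest accrual becomes due: 30 calendar days after 2019-09-05 is 2019-10-05.

2019-10-05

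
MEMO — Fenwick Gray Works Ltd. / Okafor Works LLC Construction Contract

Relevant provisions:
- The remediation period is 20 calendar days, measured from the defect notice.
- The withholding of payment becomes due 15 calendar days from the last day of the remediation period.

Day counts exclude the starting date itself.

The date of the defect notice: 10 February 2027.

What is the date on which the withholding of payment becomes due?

17 March 2027

The last day of the remediation period: 20 calendar days after 10 February 2027 is 2 March 2027.
The date on which the withholding of payment becomes due: 2 March 2027 + 15 days = 17 March 2027.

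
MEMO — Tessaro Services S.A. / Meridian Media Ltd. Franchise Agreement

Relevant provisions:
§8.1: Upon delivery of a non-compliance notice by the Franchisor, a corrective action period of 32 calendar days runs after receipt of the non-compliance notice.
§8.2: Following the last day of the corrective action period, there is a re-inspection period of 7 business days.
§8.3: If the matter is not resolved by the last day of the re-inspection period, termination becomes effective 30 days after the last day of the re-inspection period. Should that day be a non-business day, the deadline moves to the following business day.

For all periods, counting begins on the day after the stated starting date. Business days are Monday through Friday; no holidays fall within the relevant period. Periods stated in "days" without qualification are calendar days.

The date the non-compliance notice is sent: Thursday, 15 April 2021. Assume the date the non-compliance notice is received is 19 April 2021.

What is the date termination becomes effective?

1 July 2021

Adding 32 calendar days to 19 April 2021 gives 21 May 2021, which is the last day of the corrective action period.
From Friday, 21 May 2021, 7 business days (May 24, May 25, May 26, May 27, May 28, May 31, Jun 1, skipping weekends) brings us to Tuesday, 1 June 2021, which is the last day of the re-inspection period.
The date termination becomes effective: 30 calendar days after 1 June 2021 is 1 July 2021. 1 July 2021 is a Thursday, so no roll-forward applies.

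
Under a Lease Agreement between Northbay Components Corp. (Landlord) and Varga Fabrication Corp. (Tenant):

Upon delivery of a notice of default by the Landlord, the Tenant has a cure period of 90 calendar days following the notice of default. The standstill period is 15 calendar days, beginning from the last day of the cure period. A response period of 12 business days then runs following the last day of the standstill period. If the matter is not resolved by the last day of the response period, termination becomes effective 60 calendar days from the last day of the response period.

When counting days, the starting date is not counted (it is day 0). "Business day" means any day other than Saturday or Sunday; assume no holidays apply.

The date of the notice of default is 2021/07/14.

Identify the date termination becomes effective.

2022/01/11

The last day of the cure period: 90 calendar days after 2021/07/14 is 2021/10/12.
Adding 15 calendar days to 2021/10/12 gives 2021/10/27, which is the last day of the standstill period.
The last day of the response period: counting 12 business days from Wednesday, 2021/10/27 (Oct 28, Oct 29, Nov 1, Nov 2, …, Nov 10, Nov 11, Nov 12, skipping weekends) reaches Friday, 2021/11/12.
The date termination becomes effective: 2021/11/12 + 60 days = 2022/01/11.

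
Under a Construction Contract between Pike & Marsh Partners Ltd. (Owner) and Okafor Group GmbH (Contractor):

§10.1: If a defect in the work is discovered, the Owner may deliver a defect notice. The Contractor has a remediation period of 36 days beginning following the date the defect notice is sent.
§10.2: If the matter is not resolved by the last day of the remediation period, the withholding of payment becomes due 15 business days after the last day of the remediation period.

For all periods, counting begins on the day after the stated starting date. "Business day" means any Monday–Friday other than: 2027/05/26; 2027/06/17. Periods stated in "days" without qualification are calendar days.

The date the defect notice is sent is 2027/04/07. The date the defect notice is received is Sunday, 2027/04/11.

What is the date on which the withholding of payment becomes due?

2027/06/04

The last day of the remediation period: 2027/04/07 + 36 days = 2027/05/13.
The date on which the withholding of payment becomes due: 15 business days after Thursday, 2027/05/13, skipping weekends and the listed holiday on May 26 — May 14, May 17, May 18, May 19, …, Jun 2, Jun 3, Jun 4 — lands on Friday, 2027/06/04.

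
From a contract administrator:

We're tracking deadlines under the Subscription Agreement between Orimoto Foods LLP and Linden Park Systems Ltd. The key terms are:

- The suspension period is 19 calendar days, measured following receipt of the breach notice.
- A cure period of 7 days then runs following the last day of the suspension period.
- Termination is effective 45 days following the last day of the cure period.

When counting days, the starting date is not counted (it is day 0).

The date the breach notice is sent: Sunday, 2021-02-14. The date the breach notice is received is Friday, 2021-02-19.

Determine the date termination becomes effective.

2021-05-01

The last day of the suspension period: 19 calendar days after 2021-02-19 is 2021-03-10.
Adding 7 calendar days to 2021-03-10 gives 2021-03-17, which is the last day of the cure period.
The date termination becomes effective: 2021-03-17 + 45 days = 2021-05-01.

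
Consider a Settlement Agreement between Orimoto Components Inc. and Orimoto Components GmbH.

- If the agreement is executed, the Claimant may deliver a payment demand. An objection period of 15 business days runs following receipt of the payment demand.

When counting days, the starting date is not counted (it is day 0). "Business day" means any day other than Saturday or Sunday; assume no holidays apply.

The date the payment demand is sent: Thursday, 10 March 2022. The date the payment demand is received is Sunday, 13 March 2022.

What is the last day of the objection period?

The last day of the objection period: 15 business days after Sunday, 13 March 2022, skipping weekends — Mar 14, Mar 15, Mar 16, Mar 17, …, Mar 30, Mar 31, Apr 1 — lands on Friday, 1 April 2022.

1 April 2022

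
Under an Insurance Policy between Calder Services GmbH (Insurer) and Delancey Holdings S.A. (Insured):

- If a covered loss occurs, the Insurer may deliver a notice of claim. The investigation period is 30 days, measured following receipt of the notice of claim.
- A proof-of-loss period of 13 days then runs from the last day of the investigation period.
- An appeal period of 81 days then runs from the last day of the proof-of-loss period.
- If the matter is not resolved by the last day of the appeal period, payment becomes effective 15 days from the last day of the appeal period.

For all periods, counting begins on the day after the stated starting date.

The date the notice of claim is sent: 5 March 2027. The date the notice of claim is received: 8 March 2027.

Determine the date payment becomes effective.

25 July 2027

The last day of the investigation period: 30 calendar days after 8 March 2027 is 7 April 2027.
Adding 13 calendar days to 7 April 2027 gives 20 April 2027, which is the last day of the proof-of-loss period.
Adding 81 calendar days to 20 April 2027 gives 10 July 2027, which is the last day of the appeal period.
Adding 15 calendar days to 10 July 2027 gives 25 July 2027, which is the date payment becomes effective.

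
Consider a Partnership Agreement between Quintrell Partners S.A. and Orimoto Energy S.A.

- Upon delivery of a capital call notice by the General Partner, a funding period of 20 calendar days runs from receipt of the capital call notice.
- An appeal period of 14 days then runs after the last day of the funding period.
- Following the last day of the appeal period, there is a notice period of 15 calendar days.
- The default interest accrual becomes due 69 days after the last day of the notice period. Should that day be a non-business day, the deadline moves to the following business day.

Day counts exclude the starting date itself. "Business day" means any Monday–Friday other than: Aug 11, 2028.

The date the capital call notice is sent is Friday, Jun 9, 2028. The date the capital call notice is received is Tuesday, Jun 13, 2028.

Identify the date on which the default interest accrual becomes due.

Adding 20 calendar days to Jun 13, 2028 gives Jul 3, 2028, which is the last day of the funding period.
Adding 14 calendar days to Jul 3, 2028 gives Jul 17, 2028, which is the last day of the appeal period.
The last day of the notice period: Jul 17, 2028 + 15 days = Aug 1, 2028.
The date on which the default interest accrual becomes due: Aug 1, 2028 + 69 days = Oct 9, 2028. Oct 9, 2028 is a Monday and is not a listed holiday, so no roll-forward applies.

Oct 9, 2028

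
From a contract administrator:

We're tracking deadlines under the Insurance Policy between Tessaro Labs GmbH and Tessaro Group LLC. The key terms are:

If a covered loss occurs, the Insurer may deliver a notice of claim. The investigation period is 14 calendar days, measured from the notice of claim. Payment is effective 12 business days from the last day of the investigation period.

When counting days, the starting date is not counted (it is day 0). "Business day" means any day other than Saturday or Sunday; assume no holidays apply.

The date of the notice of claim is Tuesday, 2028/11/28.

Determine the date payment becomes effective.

2028/12/28

Adding 14 calendar days to 2028/11/28 gives 2028/12/12, which is the last day of the investigation period.
The date payment becomes effective: counting 12 business days from Tuesday, 2028/12/12 (Dec 13, Dec 14, Dec 15, Dec 18, …, Dec 26, Dec 27, Dec 28, skipping weekends) reaches Thursday, 2028/12/28.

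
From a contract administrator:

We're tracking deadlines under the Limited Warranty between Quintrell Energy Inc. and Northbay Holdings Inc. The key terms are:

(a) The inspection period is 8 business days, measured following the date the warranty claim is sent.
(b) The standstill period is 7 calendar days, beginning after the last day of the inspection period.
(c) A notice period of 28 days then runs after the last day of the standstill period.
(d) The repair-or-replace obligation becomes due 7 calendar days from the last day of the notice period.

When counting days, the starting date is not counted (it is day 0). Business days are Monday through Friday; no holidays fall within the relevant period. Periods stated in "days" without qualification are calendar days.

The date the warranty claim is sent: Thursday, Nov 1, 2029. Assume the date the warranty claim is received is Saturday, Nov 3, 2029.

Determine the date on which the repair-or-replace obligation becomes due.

Dec 25, 2029

From Thursday, Nov 1, 2029, 8 business days (Nov 2, Nov 5, Nov 6, Nov 7, Nov 8, Nov 9, Nov 12, Nov 13, skipping weekends) brings us to Tuesday, Nov 13, 2029, which is the last day of the inspection period.
Adding 7 calendar days to Nov 13, 2029 gives Nov 20, 2029, which is the last day of the standstill period.
The last day of the notice period: Nov 20, 2029 + 28 days = Dec 18, 2029.
The date on which the repair-or-replace obligation becomes due: Dec 18, 2029 + 7 days = Dec 25, 2029.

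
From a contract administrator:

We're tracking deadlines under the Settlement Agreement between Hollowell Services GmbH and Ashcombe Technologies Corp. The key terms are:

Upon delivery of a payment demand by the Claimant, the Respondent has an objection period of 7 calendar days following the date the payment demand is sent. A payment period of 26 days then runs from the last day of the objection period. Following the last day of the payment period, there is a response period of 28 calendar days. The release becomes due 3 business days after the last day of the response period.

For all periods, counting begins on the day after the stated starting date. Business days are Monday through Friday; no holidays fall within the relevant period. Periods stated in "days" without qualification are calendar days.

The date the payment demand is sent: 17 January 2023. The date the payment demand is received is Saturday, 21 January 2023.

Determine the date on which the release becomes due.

The last day of the objection period: 7 calendar days after 17 January 2023 is 24 January 2023.
Adding 26 calendar days to 24 January 2023 gives 19 February 2023, which is the last day of the payment period.
The last day of the response period: 19 February 2023 + 28 days = 19 March 2023.
The date on which the release becomes due: counting 3 business days from Sunday, 19 March 2023 (Mar 20, Mar 21, Mar 22, skipping weekends) reaches Wednesday, 22 March 2023.

22 March 2023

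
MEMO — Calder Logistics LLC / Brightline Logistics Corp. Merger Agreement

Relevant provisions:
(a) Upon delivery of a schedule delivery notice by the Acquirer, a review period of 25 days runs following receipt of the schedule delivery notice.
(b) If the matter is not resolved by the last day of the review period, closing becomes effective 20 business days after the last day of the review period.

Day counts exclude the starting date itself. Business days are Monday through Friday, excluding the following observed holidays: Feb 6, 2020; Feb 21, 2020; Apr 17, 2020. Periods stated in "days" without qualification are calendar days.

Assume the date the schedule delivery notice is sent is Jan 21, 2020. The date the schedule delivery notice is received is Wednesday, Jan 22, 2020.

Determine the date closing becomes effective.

Mar 16, 2020

The last day of the review period: 25 calendar days after Jan 22, 2020 is Feb 16, 2020.
From Sunday, Feb 16, 2020, 20 business days (Feb 17, Feb 18, Feb 19, Feb 20, …, Mar 12, Mar 13, Mar 16, skipping weekends and the listed holiday on Feb 21) brings us to Monday, Mar 16, 2020, which is the date closing becomes effective.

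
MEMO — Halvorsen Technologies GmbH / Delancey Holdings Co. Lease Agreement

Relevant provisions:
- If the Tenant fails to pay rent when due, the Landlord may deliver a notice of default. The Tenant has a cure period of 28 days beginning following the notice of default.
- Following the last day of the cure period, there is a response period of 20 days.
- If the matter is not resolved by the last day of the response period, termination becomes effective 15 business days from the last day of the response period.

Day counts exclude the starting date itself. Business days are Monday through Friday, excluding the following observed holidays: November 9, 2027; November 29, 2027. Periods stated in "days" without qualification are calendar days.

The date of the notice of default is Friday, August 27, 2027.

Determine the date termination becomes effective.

November 4, 2027

The last day of the cure period: August 27, 2027 + 28 days = September 24, 2027.
Adding 20 calendar days to September 24, 2027 gives October 14, 2027, which is the last day of the response period.
The date termination becomes effective: 15 business days after Thursday, October 14, 2027, skipping weekends — Oct 15, Oct 18, Oct 19, Oct 20, …, Nov 2, Nov 3, Nov 4 — lands on Thursday, November 4, 2027.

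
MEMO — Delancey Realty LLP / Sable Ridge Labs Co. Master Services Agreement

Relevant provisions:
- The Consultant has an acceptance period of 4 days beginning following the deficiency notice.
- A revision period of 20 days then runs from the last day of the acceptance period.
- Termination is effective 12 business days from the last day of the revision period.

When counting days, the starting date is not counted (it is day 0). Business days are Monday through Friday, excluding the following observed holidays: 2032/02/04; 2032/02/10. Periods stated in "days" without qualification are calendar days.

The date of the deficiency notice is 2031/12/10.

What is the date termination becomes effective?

The last day of the acceptance period: 2031/12/10 + 4 days = 2031/12/14.
Adding 20 calendar days to 2031/12/14 gives 2032/01/03, which is the last day of the revision period.
The date termination becomes effective: counting 12 business days from Saturday, 2032/01/03 (Jan 5, Jan 6, Jan 7, Jan 8, …, Jan 16, Jan 19, Jan 20, skipping weekends) reaches Tuesday, 2032/01/20.

2032/01/20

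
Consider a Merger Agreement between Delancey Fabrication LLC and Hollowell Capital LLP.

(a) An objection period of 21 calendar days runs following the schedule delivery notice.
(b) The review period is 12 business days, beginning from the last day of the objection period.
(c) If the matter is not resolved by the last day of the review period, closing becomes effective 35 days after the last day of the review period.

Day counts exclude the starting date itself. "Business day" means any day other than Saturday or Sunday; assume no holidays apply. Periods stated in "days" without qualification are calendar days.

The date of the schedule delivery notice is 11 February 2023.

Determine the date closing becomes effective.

25 April 2023

The last day of the objection period: 21 calendar days after 11 February 2023 is 4 March 2023.
The last day of the review period: 12 business days after Saturday, 4 March 2023, skipping weekends — Mar 6, Mar 7, Mar 8, Mar 9, …, Mar 17, Mar 20, Mar 21 — lands on Tuesday, 21 March 2023.
Adding 35 calendar days to 21 March 2023 gives 25 April 2023, which is the date closing becomes effective.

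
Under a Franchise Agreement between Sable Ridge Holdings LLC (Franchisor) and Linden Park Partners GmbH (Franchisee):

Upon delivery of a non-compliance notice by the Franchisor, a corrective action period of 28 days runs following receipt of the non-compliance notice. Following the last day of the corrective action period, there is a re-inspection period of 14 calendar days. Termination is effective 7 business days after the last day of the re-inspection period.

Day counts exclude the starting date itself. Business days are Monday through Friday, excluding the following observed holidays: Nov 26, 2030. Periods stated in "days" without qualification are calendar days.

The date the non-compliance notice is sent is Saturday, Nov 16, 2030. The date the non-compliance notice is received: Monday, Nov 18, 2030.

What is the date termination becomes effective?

Jan 8, 2031

Adding 28 calendar days to Nov 18, 2030 gives Dec 16, 2030, which is the last day of the corrective action period.
The last day of the re-inspection period: Dec 16, 2030 + 14 days = Dec 30, 2030.
The date termination becomes effective: counting 7 business days from Monday, Dec 30, 2030 (Dec 31, Jan 1, Jan 2, Jan 3, Jan 6, Jan 7, Jan 8, skipping weekends) reaches Wednesday, Jan 8, 2031.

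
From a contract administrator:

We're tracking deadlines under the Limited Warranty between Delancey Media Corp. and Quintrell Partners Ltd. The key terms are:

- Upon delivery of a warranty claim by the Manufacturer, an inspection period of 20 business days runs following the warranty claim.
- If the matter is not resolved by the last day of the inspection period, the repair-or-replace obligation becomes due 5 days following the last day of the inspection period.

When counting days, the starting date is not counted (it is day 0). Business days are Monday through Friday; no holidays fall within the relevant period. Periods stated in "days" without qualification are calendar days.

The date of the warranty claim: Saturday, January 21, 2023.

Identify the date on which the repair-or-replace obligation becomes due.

February 22, 2023

The last day of the inspection period: 20 business days after Saturday, January 21, 2023, skipping weekends — Jan 23, Jan 24, Jan 25, Jan 26, …, Feb 15, Feb 16, Feb 17 — lands on Friday, February 17, 2023.
The date on which the repair-or-replace obligation becomes due: February 17, 2023 + 5 days = February 22, 2023.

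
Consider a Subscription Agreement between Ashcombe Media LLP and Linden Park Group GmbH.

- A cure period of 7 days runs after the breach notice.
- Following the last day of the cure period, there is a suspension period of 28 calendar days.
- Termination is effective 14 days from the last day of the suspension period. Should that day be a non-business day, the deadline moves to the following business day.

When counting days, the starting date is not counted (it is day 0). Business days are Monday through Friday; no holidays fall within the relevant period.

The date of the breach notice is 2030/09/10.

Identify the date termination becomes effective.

2030/10/29

The last day of the cure period: 2030/09/10 + 7 days = 2030/09/17.
The last day of the suspension period: 2030/09/17 + 28 days = 2030/10/15.
The date termination becomes effective: 2030/10/15 + 14 days = 2030/10/29. 2030/10/29 is a Tuesday, so no roll-forward applies.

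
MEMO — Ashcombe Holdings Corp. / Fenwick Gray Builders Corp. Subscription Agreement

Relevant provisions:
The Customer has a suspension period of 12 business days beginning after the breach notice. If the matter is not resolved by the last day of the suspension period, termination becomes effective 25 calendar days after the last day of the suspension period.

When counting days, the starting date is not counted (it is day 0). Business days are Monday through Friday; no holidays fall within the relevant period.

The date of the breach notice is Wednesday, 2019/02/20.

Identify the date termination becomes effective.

2019/04/02

The last day of the suspension period: 12 business days after Wednesday, 2019/02/20, skipping weekends — Feb 21, Feb 22, Feb 25, Feb 26, …, Mar 6, Mar 7, Mar 8 — lands on Friday, 2019/03/08.
Adding 25 calendar days to 2019/03/08 gives 2019/04/02, which is the date termination becomes effective.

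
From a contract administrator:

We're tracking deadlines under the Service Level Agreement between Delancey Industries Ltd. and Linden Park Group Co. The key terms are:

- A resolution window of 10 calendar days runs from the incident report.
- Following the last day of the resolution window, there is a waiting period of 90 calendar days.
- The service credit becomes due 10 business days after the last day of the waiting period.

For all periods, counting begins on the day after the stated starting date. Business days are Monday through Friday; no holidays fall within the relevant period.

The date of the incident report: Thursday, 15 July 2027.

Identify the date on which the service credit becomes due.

The last day of the resolution window: 15 July 2027 + 10 days = 25 July 2027.
The last day of the waiting period: 90 calendar days after 25 July 2027 is 23 October 2027.
The date on which the service credit becomes due: counting 10 business days from Saturday, 23 October 2027 (Oct 25, Oct 26, Oct 27, Oct 28, Oct 29, Nov 1, Nov 2, Nov 3, Nov 4, Nov 5, skipping weekends) reaches Friday, 5 November 2027.

5 November 2027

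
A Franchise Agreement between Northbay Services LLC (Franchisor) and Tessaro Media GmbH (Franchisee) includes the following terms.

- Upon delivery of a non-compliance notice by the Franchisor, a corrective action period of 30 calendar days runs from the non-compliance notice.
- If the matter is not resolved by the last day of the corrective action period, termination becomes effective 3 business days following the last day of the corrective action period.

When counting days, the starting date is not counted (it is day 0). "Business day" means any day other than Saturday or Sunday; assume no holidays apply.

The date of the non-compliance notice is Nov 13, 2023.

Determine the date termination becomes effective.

The last day of the corrective action period: 30 calendar days after Nov 13, 2023 is Dec 13, 2023.
From Wednesday, Dec 13, 2023, 3 business days (Dec 14, Dec 15, Dec 18, skipping weekends) brings us to Monday, Dec 18, 2023, which is the date termination becomes effective.

Dec 18, 2023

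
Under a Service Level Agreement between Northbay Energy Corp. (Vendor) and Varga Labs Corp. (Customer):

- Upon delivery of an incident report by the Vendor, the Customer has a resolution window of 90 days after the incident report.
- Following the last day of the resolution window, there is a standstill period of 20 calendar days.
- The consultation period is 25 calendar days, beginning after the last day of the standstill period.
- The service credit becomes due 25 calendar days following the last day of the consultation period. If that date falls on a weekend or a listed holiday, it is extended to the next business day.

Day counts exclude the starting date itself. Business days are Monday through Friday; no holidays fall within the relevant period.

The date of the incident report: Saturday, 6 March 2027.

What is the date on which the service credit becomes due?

The last day of the resolution window: 6 March 2027 + 90 days = 4 June 2027.
The last day of the standstill period: 20 calendar days after 4 June 2027 is 24 June 2027.
Adding 25 calendar days to 24 June 2027 gives 19 July 2027, which is the last day of the consultation period.
The date on which the service credit becomes due: 19 July 2027 + 25 days = 13 August 2027. 13 August 2027 is a Friday, so no roll-forward applies.

13 August 2027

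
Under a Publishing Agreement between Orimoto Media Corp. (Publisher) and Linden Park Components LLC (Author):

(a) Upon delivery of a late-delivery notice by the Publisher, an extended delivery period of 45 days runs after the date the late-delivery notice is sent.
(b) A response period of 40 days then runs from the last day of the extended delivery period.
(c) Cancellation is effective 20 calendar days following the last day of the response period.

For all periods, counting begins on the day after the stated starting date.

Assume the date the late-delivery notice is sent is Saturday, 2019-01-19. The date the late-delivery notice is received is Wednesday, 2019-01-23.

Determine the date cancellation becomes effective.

Adding 45 calendar days to 2019-01-19 gives 2019-03-05, which is the last day of the extended delivery period.
Adding 40 calendar days to 2019-03-05 gives 2019-04-14, which is the last day of the response period.
The date cancellation becomes effective: 2019-04-14 + 20 days = 2019-05-04.

2019-05-04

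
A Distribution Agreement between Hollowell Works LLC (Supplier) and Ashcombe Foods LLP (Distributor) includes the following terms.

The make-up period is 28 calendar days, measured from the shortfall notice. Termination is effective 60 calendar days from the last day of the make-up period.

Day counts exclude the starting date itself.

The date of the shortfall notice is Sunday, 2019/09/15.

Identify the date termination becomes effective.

The last day of the make-up period: 2019/09/15 + 28 days = 2019/10/13.
The date termination becomes effective: 60 calendar days after 2019/10/13 is 2019/12/12.

2019/12/12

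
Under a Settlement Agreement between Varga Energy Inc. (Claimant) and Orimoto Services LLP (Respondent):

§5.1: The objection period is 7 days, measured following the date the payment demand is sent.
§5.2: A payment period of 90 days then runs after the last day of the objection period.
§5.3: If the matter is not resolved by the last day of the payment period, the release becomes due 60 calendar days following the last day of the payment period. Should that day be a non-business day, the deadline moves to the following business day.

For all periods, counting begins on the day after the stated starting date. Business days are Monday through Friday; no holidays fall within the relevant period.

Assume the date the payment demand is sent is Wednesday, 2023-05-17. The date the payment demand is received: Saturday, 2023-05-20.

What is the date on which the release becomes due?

2023-10-23

Adding 7 calendar days to 2023-05-17 gives 2023-05-24, which is the last day of the objection period.
The last day of the payment period: 90 calendar days after 2023-05-24 is 2023-08-22.
The date on which the release becomes due: 2023-08-22 + 60 days = 2023-10-21. That falls on a Saturday, so it rolls to the next business day, Monday, 2023-10-23.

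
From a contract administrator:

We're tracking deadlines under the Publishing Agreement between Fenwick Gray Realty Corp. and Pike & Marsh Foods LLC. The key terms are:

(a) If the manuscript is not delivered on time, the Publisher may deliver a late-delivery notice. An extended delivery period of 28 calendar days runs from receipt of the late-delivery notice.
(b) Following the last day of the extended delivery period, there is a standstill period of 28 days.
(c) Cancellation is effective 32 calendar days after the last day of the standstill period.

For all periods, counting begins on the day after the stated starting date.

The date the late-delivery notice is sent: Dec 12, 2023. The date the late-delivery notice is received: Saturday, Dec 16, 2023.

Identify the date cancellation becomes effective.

Mar 13, 2024

Adding 28 calendar days to Dec 16, 2023 gives Jan 13, 2024, which is the last day of the extended delivery period.
Adding 28 calendar days to Jan 13, 2024 gives Feb 10, 2024, which is the last day of the standstill period.
The date cancellation becomes effective: 32 calendar days after Feb 10, 2024 is Mar 13, 2024.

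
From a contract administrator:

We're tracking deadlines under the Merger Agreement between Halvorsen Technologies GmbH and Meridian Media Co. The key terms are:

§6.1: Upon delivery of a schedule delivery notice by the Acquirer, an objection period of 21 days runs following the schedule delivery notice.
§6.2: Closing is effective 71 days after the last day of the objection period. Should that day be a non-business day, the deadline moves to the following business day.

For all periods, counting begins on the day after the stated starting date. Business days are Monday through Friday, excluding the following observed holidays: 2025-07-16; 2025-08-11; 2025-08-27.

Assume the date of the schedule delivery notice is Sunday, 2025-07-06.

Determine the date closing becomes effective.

The last day of the objection period: 21 calendar days after 2025-07-06 is 2025-07-27.
The date closing becomes effective: 71 calendar days after 2025-07-27 is 2025-10-06. 2025-10-06 is a Monday and is not a listed holiday, so no roll-forward applies.

2025-10-06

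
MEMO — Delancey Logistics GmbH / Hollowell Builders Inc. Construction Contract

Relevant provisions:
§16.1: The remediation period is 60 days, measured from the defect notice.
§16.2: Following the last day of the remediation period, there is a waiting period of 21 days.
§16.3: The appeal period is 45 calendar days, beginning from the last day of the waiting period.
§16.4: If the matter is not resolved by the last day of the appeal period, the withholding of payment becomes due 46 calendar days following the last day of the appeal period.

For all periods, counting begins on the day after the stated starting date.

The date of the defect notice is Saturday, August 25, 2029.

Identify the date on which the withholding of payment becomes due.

The last day of the remediation period: August 25, 2029 + 60 days = October 24, 2029.
The last day of the waiting period: 21 calendar days after October 24, 2029 is November 14, 2029.
Adding 45 calendar days to November 14, 2029 gives December 29, 2029, which is the last day of the appeal period.
The date on which the withholding of payment becomes due: 46 calendar days after December 29, 2029 is February 13, 2030.

February 13, 2030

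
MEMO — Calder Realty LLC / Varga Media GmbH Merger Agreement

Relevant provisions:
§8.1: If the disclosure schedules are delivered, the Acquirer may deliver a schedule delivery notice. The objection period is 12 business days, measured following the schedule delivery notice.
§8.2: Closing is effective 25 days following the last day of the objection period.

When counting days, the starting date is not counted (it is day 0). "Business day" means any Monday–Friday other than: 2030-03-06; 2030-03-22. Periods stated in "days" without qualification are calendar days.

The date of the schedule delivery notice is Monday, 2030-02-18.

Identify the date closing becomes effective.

2030-04-01

The last day of the objection period: counting 12 business days from Monday, 2030-02-18 (Feb 19, Feb 20, Feb 21, Feb 22, …, Mar 4, Mar 5, Mar 7, skipping weekends and the listed holiday on Mar 6) reaches Thursday, 2030-03-07.
The date closing becomes effective: 25 calendar days after 2030-03-07 is 2030-04-01.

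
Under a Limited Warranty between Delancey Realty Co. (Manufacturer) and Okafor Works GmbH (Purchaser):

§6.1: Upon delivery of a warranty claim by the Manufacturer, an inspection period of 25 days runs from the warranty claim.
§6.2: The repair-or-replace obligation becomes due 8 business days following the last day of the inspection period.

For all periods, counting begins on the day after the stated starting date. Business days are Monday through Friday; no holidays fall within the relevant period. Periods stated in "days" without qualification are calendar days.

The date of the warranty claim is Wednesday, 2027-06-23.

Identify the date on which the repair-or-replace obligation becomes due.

2027-07-28

The last day of the inspection period: 2027-06-23 + 25 days = 2027-07-18.
The date on which the repair-or-replace obligation becomes due: counting 8 business days from Sunday, 2027-07-18 (Jul 19, Jul 20, Jul 21, Jul 22, Jul 23, Jul 26, Jul 27, Jul 28, skipping weekends) reaches Wednesday, 2027-07-28.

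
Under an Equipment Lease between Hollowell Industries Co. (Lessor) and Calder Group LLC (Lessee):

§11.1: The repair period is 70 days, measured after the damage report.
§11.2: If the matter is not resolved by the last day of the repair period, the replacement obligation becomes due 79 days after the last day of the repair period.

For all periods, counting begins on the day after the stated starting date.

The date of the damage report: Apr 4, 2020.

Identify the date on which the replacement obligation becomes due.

Aug 31, 2020

The last day of the repair period: Apr 4, 2020 + 70 days = Jun 13, 2020.
The date on which the replacement obligation becomes due: Jun 13, 2020 + 79 days = Aug 31, 2020.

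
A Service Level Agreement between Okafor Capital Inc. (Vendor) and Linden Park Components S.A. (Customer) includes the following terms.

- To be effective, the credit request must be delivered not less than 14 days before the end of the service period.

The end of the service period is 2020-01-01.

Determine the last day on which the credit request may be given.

2020-01-01 minus 14 days is 2019-12-18.

2019-12-18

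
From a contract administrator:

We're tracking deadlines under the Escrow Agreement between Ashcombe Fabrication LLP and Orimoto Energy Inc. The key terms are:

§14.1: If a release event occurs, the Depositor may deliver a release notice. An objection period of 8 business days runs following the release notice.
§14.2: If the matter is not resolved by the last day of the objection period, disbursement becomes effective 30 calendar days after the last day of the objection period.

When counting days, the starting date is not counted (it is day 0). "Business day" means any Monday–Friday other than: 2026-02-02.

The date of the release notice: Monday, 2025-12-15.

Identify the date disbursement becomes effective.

2026-01-24

The last day of the objection period: 8 business days after Monday, 2025-12-15, skipping weekends — Dec 16, Dec 17, Dec 18, Dec 19, Dec 22, Dec 23, Dec 24, Dec 25 — lands on Thursday, 2025-12-25.
Adding 30 calendar days to 2025-12-25 gives 2026-01-24, which is the date disbursement becomes effective.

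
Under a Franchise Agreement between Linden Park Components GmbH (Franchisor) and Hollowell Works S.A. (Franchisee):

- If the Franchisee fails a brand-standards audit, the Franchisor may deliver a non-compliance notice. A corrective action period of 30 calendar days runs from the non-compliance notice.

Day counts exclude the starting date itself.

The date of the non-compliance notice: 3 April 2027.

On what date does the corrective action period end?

The last day of the corrective action period: 30 calendar days after 3 April 2027 is 3 May 2027.

3 May 2027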